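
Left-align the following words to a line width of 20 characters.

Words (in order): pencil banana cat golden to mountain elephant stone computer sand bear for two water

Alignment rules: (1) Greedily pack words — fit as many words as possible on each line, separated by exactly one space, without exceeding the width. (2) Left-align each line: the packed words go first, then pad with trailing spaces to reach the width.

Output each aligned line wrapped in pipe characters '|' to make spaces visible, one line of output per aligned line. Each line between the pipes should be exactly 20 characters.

Line 1: ['pencil', 'banana', 'cat'] (min_width=17, slack=3)
Line 2: ['golden', 'to', 'mountain'] (min_width=18, slack=2)
Line 3: ['elephant', 'stone'] (min_width=14, slack=6)
Line 4: ['computer', 'sand', 'bear'] (min_width=18, slack=2)
Line 5: ['for', 'two', 'water'] (min_width=13, slack=7)

Answer: |pencil banana cat   |
|golden to mountain  |
|elephant stone      |
|computer sand bear  |
|for two water       |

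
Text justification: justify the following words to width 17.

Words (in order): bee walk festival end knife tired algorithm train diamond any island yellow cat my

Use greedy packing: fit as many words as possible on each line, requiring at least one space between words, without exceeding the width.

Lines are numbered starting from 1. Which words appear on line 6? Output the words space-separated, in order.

Answer: my

Derivation:
Line 1: ['bee', 'walk', 'festival'] (min_width=17, slack=0)
Line 2: ['end', 'knife', 'tired'] (min_width=15, slack=2)
Line 3: ['algorithm', 'train'] (min_width=15, slack=2)
Line 4: ['diamond', 'any'] (min_width=11, slack=6)
Line 5: ['island', 'yellow', 'cat'] (min_width=17, slack=0)
Line 6: ['my'] (min_width=2, slack=15)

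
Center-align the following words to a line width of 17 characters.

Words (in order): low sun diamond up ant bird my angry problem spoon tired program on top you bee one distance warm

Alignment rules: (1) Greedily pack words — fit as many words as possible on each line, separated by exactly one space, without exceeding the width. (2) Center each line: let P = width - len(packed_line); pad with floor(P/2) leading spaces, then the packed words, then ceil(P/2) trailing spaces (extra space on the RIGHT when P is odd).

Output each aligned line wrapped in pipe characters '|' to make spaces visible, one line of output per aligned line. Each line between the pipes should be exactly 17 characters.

Line 1: ['low', 'sun', 'diamond'] (min_width=15, slack=2)
Line 2: ['up', 'ant', 'bird', 'my'] (min_width=14, slack=3)
Line 3: ['angry', 'problem'] (min_width=13, slack=4)
Line 4: ['spoon', 'tired'] (min_width=11, slack=6)
Line 5: ['program', 'on', 'top'] (min_width=14, slack=3)
Line 6: ['you', 'bee', 'one'] (min_width=11, slack=6)
Line 7: ['distance', 'warm'] (min_width=13, slack=4)

Answer: | low sun diamond |
| up ant bird my  |
|  angry problem  |
|   spoon tired   |
| program on top  |
|   you bee one   |
|  distance warm  |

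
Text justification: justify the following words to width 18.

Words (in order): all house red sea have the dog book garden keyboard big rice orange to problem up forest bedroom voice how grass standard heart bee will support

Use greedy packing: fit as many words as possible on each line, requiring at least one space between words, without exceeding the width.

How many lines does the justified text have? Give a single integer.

Line 1: ['all', 'house', 'red', 'sea'] (min_width=17, slack=1)
Line 2: ['have', 'the', 'dog', 'book'] (min_width=17, slack=1)
Line 3: ['garden', 'keyboard'] (min_width=15, slack=3)
Line 4: ['big', 'rice', 'orange', 'to'] (min_width=18, slack=0)
Line 5: ['problem', 'up', 'forest'] (min_width=17, slack=1)
Line 6: ['bedroom', 'voice', 'how'] (min_width=17, slack=1)
Line 7: ['grass', 'standard'] (min_width=14, slack=4)
Line 8: ['heart', 'bee', 'will'] (min_width=14, slack=4)
Line 9: ['support'] (min_width=7, slack=11)
Total lines: 9

Answer: 9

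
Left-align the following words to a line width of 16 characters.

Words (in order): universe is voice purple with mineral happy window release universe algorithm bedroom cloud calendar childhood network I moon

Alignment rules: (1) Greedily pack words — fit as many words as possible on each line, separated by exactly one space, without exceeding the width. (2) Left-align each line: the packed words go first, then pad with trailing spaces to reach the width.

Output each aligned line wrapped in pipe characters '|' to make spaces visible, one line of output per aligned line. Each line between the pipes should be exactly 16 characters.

Line 1: ['universe', 'is'] (min_width=11, slack=5)
Line 2: ['voice', 'purple'] (min_width=12, slack=4)
Line 3: ['with', 'mineral'] (min_width=12, slack=4)
Line 4: ['happy', 'window'] (min_width=12, slack=4)
Line 5: ['release', 'universe'] (min_width=16, slack=0)
Line 6: ['algorithm'] (min_width=9, slack=7)
Line 7: ['bedroom', 'cloud'] (min_width=13, slack=3)
Line 8: ['calendar'] (min_width=8, slack=8)
Line 9: ['childhood'] (min_width=9, slack=7)
Line 10: ['network', 'I', 'moon'] (min_width=14, slack=2)

Answer: |universe is     |
|voice purple    |
|with mineral    |
|happy window    |
|release universe|
|algorithm       |
|bedroom cloud   |
|calendar        |
|childhood       |
|network I moon  |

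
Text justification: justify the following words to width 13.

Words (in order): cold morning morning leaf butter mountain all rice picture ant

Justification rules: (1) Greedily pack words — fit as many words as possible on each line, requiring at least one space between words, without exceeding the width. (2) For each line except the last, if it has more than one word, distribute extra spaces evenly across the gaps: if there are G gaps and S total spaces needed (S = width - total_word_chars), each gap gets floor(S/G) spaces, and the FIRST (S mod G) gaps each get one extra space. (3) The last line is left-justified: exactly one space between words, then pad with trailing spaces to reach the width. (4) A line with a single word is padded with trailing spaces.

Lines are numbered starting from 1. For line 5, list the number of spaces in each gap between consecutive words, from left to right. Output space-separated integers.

Answer: 2

Derivation:
Line 1: ['cold', 'morning'] (min_width=12, slack=1)
Line 2: ['morning', 'leaf'] (min_width=12, slack=1)
Line 3: ['butter'] (min_width=6, slack=7)
Line 4: ['mountain', 'all'] (min_width=12, slack=1)
Line 5: ['rice', 'picture'] (min_width=12, slack=1)
Line 6: ['ant'] (min_width=3, slack=10)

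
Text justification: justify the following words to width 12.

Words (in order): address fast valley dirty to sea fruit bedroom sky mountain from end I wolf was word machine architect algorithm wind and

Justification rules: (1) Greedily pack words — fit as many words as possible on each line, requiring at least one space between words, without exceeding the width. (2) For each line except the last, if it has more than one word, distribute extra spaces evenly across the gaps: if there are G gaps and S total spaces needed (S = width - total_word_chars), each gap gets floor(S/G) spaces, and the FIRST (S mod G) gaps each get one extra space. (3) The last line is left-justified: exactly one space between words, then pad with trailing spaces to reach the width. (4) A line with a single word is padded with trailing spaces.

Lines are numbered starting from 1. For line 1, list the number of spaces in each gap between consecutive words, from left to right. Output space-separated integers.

Line 1: ['address', 'fast'] (min_width=12, slack=0)
Line 2: ['valley', 'dirty'] (min_width=12, slack=0)
Line 3: ['to', 'sea', 'fruit'] (min_width=12, slack=0)
Line 4: ['bedroom', 'sky'] (min_width=11, slack=1)
Line 5: ['mountain'] (min_width=8, slack=4)
Line 6: ['from', 'end', 'I'] (min_width=10, slack=2)
Line 7: ['wolf', 'was'] (min_width=8, slack=4)
Line 8: ['word', 'machine'] (min_width=12, slack=0)
Line 9: ['architect'] (min_width=9, slack=3)
Line 10: ['algorithm'] (min_width=9, slack=3)
Line 11: ['wind', 'and'] (min_width=8, slack=4)

Answer: 1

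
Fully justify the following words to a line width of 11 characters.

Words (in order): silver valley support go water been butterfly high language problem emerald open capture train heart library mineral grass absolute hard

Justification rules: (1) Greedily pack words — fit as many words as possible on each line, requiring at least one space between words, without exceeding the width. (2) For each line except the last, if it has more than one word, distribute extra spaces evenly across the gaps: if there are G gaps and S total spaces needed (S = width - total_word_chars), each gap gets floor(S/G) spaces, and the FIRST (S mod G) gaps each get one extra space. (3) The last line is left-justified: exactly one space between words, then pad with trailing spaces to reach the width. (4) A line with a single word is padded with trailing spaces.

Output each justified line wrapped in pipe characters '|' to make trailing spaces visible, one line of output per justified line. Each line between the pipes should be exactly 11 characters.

Line 1: ['silver'] (min_width=6, slack=5)
Line 2: ['valley'] (min_width=6, slack=5)
Line 3: ['support', 'go'] (min_width=10, slack=1)
Line 4: ['water', 'been'] (min_width=10, slack=1)
Line 5: ['butterfly'] (min_width=9, slack=2)
Line 6: ['high'] (min_width=4, slack=7)
Line 7: ['language'] (min_width=8, slack=3)
Line 8: ['problem'] (min_width=7, slack=4)
Line 9: ['emerald'] (min_width=7, slack=4)
Line 10: ['open'] (min_width=4, slack=7)
Line 11: ['capture'] (min_width=7, slack=4)
Line 12: ['train', 'heart'] (min_width=11, slack=0)
Line 13: ['library'] (min_width=7, slack=4)
Line 14: ['mineral'] (min_width=7, slack=4)
Line 15: ['grass'] (min_width=5, slack=6)
Line 16: ['absolute'] (min_width=8, slack=3)
Line 17: ['hard'] (min_width=4, slack=7)

Answer: |silver     |
|valley     |
|support  go|
|water  been|
|butterfly  |
|high       |
|language   |
|problem    |
|emerald    |
|open       |
|capture    |
|train heart|
|library    |
|mineral    |
|grass      |
|absolute   |
|hard       |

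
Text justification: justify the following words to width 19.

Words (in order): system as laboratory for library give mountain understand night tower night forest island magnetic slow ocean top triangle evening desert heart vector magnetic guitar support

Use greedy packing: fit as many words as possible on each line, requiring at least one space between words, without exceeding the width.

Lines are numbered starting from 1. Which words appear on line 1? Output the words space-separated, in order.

Answer: system as

Derivation:
Line 1: ['system', 'as'] (min_width=9, slack=10)
Line 2: ['laboratory', 'for'] (min_width=14, slack=5)
Line 3: ['library', 'give'] (min_width=12, slack=7)
Line 4: ['mountain', 'understand'] (min_width=19, slack=0)
Line 5: ['night', 'tower', 'night'] (min_width=17, slack=2)
Line 6: ['forest', 'island'] (min_width=13, slack=6)
Line 7: ['magnetic', 'slow', 'ocean'] (min_width=19, slack=0)
Line 8: ['top', 'triangle'] (min_width=12, slack=7)
Line 9: ['evening', 'desert'] (min_width=14, slack=5)
Line 10: ['heart', 'vector'] (min_width=12, slack=7)
Line 11: ['magnetic', 'guitar'] (min_width=15, slack=4)
Line 12: ['support'] (min_width=7, slack=12)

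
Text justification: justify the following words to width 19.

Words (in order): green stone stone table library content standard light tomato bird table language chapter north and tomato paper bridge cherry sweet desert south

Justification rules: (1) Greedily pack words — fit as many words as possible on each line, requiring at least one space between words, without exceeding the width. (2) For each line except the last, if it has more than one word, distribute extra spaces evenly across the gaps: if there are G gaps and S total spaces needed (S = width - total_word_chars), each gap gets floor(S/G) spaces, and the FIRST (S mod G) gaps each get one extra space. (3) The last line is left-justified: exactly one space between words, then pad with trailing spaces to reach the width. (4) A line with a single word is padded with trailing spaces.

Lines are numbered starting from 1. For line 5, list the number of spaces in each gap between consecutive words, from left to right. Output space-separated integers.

Answer: 6

Derivation:
Line 1: ['green', 'stone', 'stone'] (min_width=17, slack=2)
Line 2: ['table', 'library'] (min_width=13, slack=6)
Line 3: ['content', 'standard'] (min_width=16, slack=3)
Line 4: ['light', 'tomato', 'bird'] (min_width=17, slack=2)
Line 5: ['table', 'language'] (min_width=14, slack=5)
Line 6: ['chapter', 'north', 'and'] (min_width=17, slack=2)
Line 7: ['tomato', 'paper', 'bridge'] (min_width=19, slack=0)
Line 8: ['cherry', 'sweet', 'desert'] (min_width=19, slack=0)
Line 9: ['south'] (min_width=5, slack=14)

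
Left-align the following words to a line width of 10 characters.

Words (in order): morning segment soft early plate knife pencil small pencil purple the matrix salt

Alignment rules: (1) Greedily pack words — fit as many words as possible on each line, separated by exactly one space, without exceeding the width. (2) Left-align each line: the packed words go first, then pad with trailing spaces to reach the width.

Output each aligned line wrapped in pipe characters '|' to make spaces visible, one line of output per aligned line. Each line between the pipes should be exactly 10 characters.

Answer: |morning   |
|segment   |
|soft early|
|plate     |
|knife     |
|pencil    |
|small     |
|pencil    |
|purple the|
|matrix    |
|salt      |

Derivation:
Line 1: ['morning'] (min_width=7, slack=3)
Line 2: ['segment'] (min_width=7, slack=3)
Line 3: ['soft', 'early'] (min_width=10, slack=0)
Line 4: ['plate'] (min_width=5, slack=5)
Line 5: ['knife'] (min_width=5, slack=5)
Line 6: ['pencil'] (min_width=6, slack=4)
Line 7: ['small'] (min_width=5, slack=5)
Line 8: ['pencil'] (min_width=6, slack=4)
Line 9: ['purple', 'the'] (min_width=10, slack=0)
Line 10: ['matrix'] (min_width=6, slack=4)
Line 11: ['salt'] (min_width=4, slack=6)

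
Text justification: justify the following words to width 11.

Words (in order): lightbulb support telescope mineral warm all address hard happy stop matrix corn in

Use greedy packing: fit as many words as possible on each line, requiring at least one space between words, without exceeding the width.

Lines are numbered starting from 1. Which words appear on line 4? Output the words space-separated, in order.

Line 1: ['lightbulb'] (min_width=9, slack=2)
Line 2: ['support'] (min_width=7, slack=4)
Line 3: ['telescope'] (min_width=9, slack=2)
Line 4: ['mineral'] (min_width=7, slack=4)
Line 5: ['warm', 'all'] (min_width=8, slack=3)
Line 6: ['address'] (min_width=7, slack=4)
Line 7: ['hard', 'happy'] (min_width=10, slack=1)
Line 8: ['stop', 'matrix'] (min_width=11, slack=0)
Line 9: ['corn', 'in'] (min_width=7, slack=4)

Answer: mineral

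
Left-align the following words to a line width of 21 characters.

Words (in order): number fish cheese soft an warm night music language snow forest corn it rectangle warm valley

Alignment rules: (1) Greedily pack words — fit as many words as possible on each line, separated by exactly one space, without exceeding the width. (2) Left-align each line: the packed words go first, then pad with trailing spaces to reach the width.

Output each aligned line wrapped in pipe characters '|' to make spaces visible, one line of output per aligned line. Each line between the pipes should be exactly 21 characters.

Line 1: ['number', 'fish', 'cheese'] (min_width=18, slack=3)
Line 2: ['soft', 'an', 'warm', 'night'] (min_width=18, slack=3)
Line 3: ['music', 'language', 'snow'] (min_width=19, slack=2)
Line 4: ['forest', 'corn', 'it'] (min_width=14, slack=7)
Line 5: ['rectangle', 'warm', 'valley'] (min_width=21, slack=0)

Answer: |number fish cheese   |
|soft an warm night   |
|music language snow  |
|forest corn it       |
|rectangle warm valley|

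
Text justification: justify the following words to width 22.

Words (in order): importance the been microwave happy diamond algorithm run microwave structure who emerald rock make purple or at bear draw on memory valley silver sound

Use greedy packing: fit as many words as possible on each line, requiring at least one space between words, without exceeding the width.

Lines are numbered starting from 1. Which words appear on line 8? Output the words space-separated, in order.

Line 1: ['importance', 'the', 'been'] (min_width=19, slack=3)
Line 2: ['microwave', 'happy'] (min_width=15, slack=7)
Line 3: ['diamond', 'algorithm', 'run'] (min_width=21, slack=1)
Line 4: ['microwave', 'structure'] (min_width=19, slack=3)
Line 5: ['who', 'emerald', 'rock', 'make'] (min_width=21, slack=1)
Line 6: ['purple', 'or', 'at', 'bear', 'draw'] (min_width=22, slack=0)
Line 7: ['on', 'memory', 'valley'] (min_width=16, slack=6)
Line 8: ['silver', 'sound'] (min_width=12, slack=10)

Answer: silver sound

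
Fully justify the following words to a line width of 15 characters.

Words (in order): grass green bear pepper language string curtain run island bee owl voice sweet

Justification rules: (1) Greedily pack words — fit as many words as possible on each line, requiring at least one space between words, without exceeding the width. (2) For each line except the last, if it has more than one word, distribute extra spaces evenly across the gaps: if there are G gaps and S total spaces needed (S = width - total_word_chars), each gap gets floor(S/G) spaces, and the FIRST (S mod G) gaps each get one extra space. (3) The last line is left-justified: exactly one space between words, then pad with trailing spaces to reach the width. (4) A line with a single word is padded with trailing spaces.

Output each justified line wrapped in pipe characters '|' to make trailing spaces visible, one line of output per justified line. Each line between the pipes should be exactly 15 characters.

Line 1: ['grass', 'green'] (min_width=11, slack=4)
Line 2: ['bear', 'pepper'] (min_width=11, slack=4)
Line 3: ['language', 'string'] (min_width=15, slack=0)
Line 4: ['curtain', 'run'] (min_width=11, slack=4)
Line 5: ['island', 'bee', 'owl'] (min_width=14, slack=1)
Line 6: ['voice', 'sweet'] (min_width=11, slack=4)

Answer: |grass     green|
|bear     pepper|
|language string|
|curtain     run|
|island  bee owl|
|voice sweet    |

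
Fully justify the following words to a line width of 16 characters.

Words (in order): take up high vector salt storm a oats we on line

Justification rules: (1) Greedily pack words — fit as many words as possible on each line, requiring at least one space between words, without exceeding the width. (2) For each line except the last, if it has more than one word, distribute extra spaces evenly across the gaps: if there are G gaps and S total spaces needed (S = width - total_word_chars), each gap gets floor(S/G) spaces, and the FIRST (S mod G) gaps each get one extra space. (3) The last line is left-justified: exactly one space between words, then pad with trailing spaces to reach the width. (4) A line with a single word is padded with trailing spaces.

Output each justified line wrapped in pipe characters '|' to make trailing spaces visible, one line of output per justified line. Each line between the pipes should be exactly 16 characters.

Line 1: ['take', 'up', 'high'] (min_width=12, slack=4)
Line 2: ['vector', 'salt'] (min_width=11, slack=5)
Line 3: ['storm', 'a', 'oats', 'we'] (min_width=15, slack=1)
Line 4: ['on', 'line'] (min_width=7, slack=9)

Answer: |take   up   high|
|vector      salt|
|storm  a oats we|
|on line         |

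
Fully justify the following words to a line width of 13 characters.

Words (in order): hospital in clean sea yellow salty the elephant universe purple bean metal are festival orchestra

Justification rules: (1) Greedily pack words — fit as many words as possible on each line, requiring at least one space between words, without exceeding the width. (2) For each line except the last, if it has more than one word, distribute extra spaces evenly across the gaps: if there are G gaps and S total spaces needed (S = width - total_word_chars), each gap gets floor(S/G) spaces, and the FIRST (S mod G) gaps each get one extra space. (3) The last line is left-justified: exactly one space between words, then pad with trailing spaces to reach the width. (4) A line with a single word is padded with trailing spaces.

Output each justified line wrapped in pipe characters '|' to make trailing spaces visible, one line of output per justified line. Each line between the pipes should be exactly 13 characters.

Line 1: ['hospital', 'in'] (min_width=11, slack=2)
Line 2: ['clean', 'sea'] (min_width=9, slack=4)
Line 3: ['yellow', 'salty'] (min_width=12, slack=1)
Line 4: ['the', 'elephant'] (min_width=12, slack=1)
Line 5: ['universe'] (min_width=8, slack=5)
Line 6: ['purple', 'bean'] (min_width=11, slack=2)
Line 7: ['metal', 'are'] (min_width=9, slack=4)
Line 8: ['festival'] (min_width=8, slack=5)
Line 9: ['orchestra'] (min_width=9, slack=4)

Answer: |hospital   in|
|clean     sea|
|yellow  salty|
|the  elephant|
|universe     |
|purple   bean|
|metal     are|
|festival     |
|orchestra    |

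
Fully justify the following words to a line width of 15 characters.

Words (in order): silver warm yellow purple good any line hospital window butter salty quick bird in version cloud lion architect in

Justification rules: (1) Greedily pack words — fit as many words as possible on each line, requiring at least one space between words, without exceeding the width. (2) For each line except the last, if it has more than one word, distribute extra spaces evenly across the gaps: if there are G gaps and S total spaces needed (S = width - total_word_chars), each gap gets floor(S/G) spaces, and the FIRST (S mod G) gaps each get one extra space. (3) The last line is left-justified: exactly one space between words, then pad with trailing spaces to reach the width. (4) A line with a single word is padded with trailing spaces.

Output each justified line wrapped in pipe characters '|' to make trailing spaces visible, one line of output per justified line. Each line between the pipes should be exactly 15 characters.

Line 1: ['silver', 'warm'] (min_width=11, slack=4)
Line 2: ['yellow', 'purple'] (min_width=13, slack=2)
Line 3: ['good', 'any', 'line'] (min_width=13, slack=2)
Line 4: ['hospital', 'window'] (min_width=15, slack=0)
Line 5: ['butter', 'salty'] (min_width=12, slack=3)
Line 6: ['quick', 'bird', 'in'] (min_width=13, slack=2)
Line 7: ['version', 'cloud'] (min_width=13, slack=2)
Line 8: ['lion', 'architect'] (min_width=14, slack=1)
Line 9: ['in'] (min_width=2, slack=13)

Answer: |silver     warm|
|yellow   purple|
|good  any  line|
|hospital window|
|butter    salty|
|quick  bird  in|
|version   cloud|
|lion  architect|
|in             |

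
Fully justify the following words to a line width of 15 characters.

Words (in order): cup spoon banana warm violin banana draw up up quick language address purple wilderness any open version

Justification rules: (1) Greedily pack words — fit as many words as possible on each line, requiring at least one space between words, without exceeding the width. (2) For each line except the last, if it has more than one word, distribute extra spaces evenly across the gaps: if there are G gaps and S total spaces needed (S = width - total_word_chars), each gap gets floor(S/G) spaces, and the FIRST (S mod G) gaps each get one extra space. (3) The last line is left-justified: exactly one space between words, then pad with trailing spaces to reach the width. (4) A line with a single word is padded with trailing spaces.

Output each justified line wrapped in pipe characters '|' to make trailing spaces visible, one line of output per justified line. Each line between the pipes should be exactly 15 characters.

Answer: |cup       spoon|
|banana     warm|
|violin   banana|
|draw    up   up|
|quick  language|
|address  purple|
|wilderness  any|
|open version   |

Derivation:
Line 1: ['cup', 'spoon'] (min_width=9, slack=6)
Line 2: ['banana', 'warm'] (min_width=11, slack=4)
Line 3: ['violin', 'banana'] (min_width=13, slack=2)
Line 4: ['draw', 'up', 'up'] (min_width=10, slack=5)
Line 5: ['quick', 'language'] (min_width=14, slack=1)
Line 6: ['address', 'purple'] (min_width=14, slack=1)
Line 7: ['wilderness', 'any'] (min_width=14, slack=1)
Line 8: ['open', 'version'] (min_width=12, slack=3)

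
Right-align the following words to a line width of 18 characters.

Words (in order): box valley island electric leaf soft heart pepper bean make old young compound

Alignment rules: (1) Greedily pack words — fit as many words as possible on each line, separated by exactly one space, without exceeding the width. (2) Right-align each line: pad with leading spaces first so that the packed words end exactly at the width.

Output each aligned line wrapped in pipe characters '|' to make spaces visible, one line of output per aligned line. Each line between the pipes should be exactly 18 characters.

Answer: | box valley island|
|electric leaf soft|
| heart pepper bean|
|    make old young|
|          compound|

Derivation:
Line 1: ['box', 'valley', 'island'] (min_width=17, slack=1)
Line 2: ['electric', 'leaf', 'soft'] (min_width=18, slack=0)
Line 3: ['heart', 'pepper', 'bean'] (min_width=17, slack=1)
Line 4: ['make', 'old', 'young'] (min_width=14, slack=4)
Line 5: ['compound'] (min_width=8, slack=10)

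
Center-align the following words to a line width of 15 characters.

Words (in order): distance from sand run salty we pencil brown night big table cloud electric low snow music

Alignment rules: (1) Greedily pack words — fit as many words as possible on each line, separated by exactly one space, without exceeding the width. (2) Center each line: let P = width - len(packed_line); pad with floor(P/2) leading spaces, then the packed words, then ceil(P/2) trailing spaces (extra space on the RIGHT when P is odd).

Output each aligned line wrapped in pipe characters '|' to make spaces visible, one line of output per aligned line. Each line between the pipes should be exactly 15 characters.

Answer: | distance from |
|sand run salty |
|we pencil brown|
|night big table|
|cloud electric |
|low snow music |

Derivation:
Line 1: ['distance', 'from'] (min_width=13, slack=2)
Line 2: ['sand', 'run', 'salty'] (min_width=14, slack=1)
Line 3: ['we', 'pencil', 'brown'] (min_width=15, slack=0)
Line 4: ['night', 'big', 'table'] (min_width=15, slack=0)
Line 5: ['cloud', 'electric'] (min_width=14, slack=1)
Line 6: ['low', 'snow', 'music'] (min_width=14, slack=1)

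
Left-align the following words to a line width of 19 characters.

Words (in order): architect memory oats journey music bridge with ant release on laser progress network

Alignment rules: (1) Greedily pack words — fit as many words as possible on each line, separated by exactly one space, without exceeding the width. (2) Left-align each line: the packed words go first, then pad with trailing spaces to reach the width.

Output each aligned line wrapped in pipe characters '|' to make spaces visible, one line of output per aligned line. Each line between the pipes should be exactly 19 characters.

Answer: |architect memory   |
|oats journey music |
|bridge with ant    |
|release on laser   |
|progress network   |

Derivation:
Line 1: ['architect', 'memory'] (min_width=16, slack=3)
Line 2: ['oats', 'journey', 'music'] (min_width=18, slack=1)
Line 3: ['bridge', 'with', 'ant'] (min_width=15, slack=4)
Line 4: ['release', 'on', 'laser'] (min_width=16, slack=3)
Line 5: ['progress', 'network'] (min_width=16, slack=3)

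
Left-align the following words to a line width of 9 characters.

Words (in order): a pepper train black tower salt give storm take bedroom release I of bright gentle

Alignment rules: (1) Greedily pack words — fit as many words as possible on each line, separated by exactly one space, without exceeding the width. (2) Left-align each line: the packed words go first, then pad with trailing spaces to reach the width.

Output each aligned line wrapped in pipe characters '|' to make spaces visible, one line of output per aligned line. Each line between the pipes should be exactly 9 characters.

Line 1: ['a', 'pepper'] (min_width=8, slack=1)
Line 2: ['train'] (min_width=5, slack=4)
Line 3: ['black'] (min_width=5, slack=4)
Line 4: ['tower'] (min_width=5, slack=4)
Line 5: ['salt', 'give'] (min_width=9, slack=0)
Line 6: ['storm'] (min_width=5, slack=4)
Line 7: ['take'] (min_width=4, slack=5)
Line 8: ['bedroom'] (min_width=7, slack=2)
Line 9: ['release', 'I'] (min_width=9, slack=0)
Line 10: ['of', 'bright'] (min_width=9, slack=0)
Line 11: ['gentle'] (min_width=6, slack=3)

Answer: |a pepper |
|train    |
|black    |
|tower    |
|salt give|
|storm    |
|take     |
|bedroom  |
|release I|
|of bright|
|gentle   |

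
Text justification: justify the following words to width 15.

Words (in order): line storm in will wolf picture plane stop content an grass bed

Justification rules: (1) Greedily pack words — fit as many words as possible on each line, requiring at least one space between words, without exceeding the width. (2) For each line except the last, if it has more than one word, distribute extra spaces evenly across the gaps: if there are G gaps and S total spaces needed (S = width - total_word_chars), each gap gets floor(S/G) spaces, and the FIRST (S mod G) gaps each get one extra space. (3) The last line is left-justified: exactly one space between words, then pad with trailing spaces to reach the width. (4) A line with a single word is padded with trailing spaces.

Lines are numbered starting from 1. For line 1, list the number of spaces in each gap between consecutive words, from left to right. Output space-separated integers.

Line 1: ['line', 'storm', 'in'] (min_width=13, slack=2)
Line 2: ['will', 'wolf'] (min_width=9, slack=6)
Line 3: ['picture', 'plane'] (min_width=13, slack=2)
Line 4: ['stop', 'content', 'an'] (min_width=15, slack=0)
Line 5: ['grass', 'bed'] (min_width=9, slack=6)

Answer: 2 2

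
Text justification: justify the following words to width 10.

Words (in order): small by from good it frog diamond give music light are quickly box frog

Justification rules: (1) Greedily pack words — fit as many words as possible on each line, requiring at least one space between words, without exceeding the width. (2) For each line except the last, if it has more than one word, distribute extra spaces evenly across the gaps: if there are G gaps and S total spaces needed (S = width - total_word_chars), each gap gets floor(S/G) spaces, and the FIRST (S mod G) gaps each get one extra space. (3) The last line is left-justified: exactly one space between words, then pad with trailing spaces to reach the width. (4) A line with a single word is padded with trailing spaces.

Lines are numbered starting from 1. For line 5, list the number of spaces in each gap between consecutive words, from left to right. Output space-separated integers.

Line 1: ['small', 'by'] (min_width=8, slack=2)
Line 2: ['from', 'good'] (min_width=9, slack=1)
Line 3: ['it', 'frog'] (min_width=7, slack=3)
Line 4: ['diamond'] (min_width=7, slack=3)
Line 5: ['give', 'music'] (min_width=10, slack=0)
Line 6: ['light', 'are'] (min_width=9, slack=1)
Line 7: ['quickly'] (min_width=7, slack=3)
Line 8: ['box', 'frog'] (min_width=8, slack=2)

Answer: 1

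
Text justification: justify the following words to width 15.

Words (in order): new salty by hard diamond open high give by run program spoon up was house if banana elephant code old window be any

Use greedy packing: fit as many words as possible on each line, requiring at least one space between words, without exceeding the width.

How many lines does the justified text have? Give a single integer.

Line 1: ['new', 'salty', 'by'] (min_width=12, slack=3)
Line 2: ['hard', 'diamond'] (min_width=12, slack=3)
Line 3: ['open', 'high', 'give'] (min_width=14, slack=1)
Line 4: ['by', 'run', 'program'] (min_width=14, slack=1)
Line 5: ['spoon', 'up', 'was'] (min_width=12, slack=3)
Line 6: ['house', 'if', 'banana'] (min_width=15, slack=0)
Line 7: ['elephant', 'code'] (min_width=13, slack=2)
Line 8: ['old', 'window', 'be'] (min_width=13, slack=2)
Line 9: ['any'] (min_width=3, slack=12)
Total lines: 9

Answer: 9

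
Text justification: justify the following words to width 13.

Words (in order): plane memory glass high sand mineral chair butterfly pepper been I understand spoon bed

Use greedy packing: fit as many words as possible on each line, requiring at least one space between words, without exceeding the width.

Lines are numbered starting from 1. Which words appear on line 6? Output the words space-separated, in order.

Line 1: ['plane', 'memory'] (min_width=12, slack=1)
Line 2: ['glass', 'high'] (min_width=10, slack=3)
Line 3: ['sand', 'mineral'] (min_width=12, slack=1)
Line 4: ['chair'] (min_width=5, slack=8)
Line 5: ['butterfly'] (min_width=9, slack=4)
Line 6: ['pepper', 'been', 'I'] (min_width=13, slack=0)
Line 7: ['understand'] (min_width=10, slack=3)
Line 8: ['spoon', 'bed'] (min_width=9, slack=4)

Answer: pepper been I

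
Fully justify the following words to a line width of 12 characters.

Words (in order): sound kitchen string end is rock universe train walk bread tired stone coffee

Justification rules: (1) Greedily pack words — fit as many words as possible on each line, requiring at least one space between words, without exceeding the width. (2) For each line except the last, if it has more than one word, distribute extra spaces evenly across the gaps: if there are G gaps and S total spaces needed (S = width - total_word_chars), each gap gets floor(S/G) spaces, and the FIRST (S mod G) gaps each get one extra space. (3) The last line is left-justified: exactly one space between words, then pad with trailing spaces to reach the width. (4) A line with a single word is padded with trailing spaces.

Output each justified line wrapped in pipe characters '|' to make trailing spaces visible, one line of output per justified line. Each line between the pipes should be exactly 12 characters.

Answer: |sound       |
|kitchen     |
|string   end|
|is      rock|
|universe    |
|train   walk|
|bread  tired|
|stone coffee|

Derivation:
Line 1: ['sound'] (min_width=5, slack=7)
Line 2: ['kitchen'] (min_width=7, slack=5)
Line 3: ['string', 'end'] (min_width=10, slack=2)
Line 4: ['is', 'rock'] (min_width=7, slack=5)
Line 5: ['universe'] (min_width=8, slack=4)
Line 6: ['train', 'walk'] (min_width=10, slack=2)
Line 7: ['bread', 'tired'] (min_width=11, slack=1)
Line 8: ['stone', 'coffee'] (min_width=12, slack=0)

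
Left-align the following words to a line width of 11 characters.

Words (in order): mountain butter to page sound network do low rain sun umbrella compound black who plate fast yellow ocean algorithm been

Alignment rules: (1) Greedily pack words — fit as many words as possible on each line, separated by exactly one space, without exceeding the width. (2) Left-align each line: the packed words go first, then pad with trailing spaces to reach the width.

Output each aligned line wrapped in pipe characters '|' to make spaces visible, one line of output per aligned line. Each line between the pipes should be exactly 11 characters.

Answer: |mountain   |
|butter to  |
|page sound |
|network do |
|low rain   |
|sun        |
|umbrella   |
|compound   |
|black who  |
|plate fast |
|yellow     |
|ocean      |
|algorithm  |
|been       |

Derivation:
Line 1: ['mountain'] (min_width=8, slack=3)
Line 2: ['butter', 'to'] (min_width=9, slack=2)
Line 3: ['page', 'sound'] (min_width=10, slack=1)
Line 4: ['network', 'do'] (min_width=10, slack=1)
Line 5: ['low', 'rain'] (min_width=8, slack=3)
Line 6: ['sun'] (min_width=3, slack=8)
Line 7: ['umbrella'] (min_width=8, slack=3)
Line 8: ['compound'] (min_width=8, slack=3)
Line 9: ['black', 'who'] (min_width=9, slack=2)
Line 10: ['plate', 'fast'] (min_width=10, slack=1)
Line 11: ['yellow'] (min_width=6, slack=5)
Line 12: ['ocean'] (min_width=5, slack=6)
Line 13: ['algorithm'] (min_width=9, slack=2)
Line 14: ['been'] (min_width=4, slack=7)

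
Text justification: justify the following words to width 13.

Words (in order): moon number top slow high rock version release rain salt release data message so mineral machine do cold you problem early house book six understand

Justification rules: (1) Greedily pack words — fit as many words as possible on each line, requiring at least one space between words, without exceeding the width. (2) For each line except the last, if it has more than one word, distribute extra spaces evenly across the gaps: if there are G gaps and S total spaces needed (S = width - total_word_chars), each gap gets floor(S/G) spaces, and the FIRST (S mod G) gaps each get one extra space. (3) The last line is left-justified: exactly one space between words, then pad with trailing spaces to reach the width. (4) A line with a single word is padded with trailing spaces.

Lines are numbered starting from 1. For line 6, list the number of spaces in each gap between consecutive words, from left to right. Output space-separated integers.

Line 1: ['moon', 'number'] (min_width=11, slack=2)
Line 2: ['top', 'slow', 'high'] (min_width=13, slack=0)
Line 3: ['rock', 'version'] (min_width=12, slack=1)
Line 4: ['release', 'rain'] (min_width=12, slack=1)
Line 5: ['salt', 'release'] (min_width=12, slack=1)
Line 6: ['data', 'message'] (min_width=12, slack=1)
Line 7: ['so', 'mineral'] (min_width=10, slack=3)
Line 8: ['machine', 'do'] (min_width=10, slack=3)
Line 9: ['cold', 'you'] (min_width=8, slack=5)
Line 10: ['problem', 'early'] (min_width=13, slack=0)
Line 11: ['house', 'book'] (min_width=10, slack=3)
Line 12: ['six'] (min_width=3, slack=10)
Line 13: ['understand'] (min_width=10, slack=3)

Answer: 2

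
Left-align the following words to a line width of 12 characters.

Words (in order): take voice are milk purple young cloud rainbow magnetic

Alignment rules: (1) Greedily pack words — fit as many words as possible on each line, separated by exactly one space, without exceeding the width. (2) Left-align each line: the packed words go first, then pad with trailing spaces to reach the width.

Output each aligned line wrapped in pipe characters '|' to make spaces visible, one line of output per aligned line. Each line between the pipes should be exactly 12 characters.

Line 1: ['take', 'voice'] (min_width=10, slack=2)
Line 2: ['are', 'milk'] (min_width=8, slack=4)
Line 3: ['purple', 'young'] (min_width=12, slack=0)
Line 4: ['cloud'] (min_width=5, slack=7)
Line 5: ['rainbow'] (min_width=7, slack=5)
Line 6: ['magnetic'] (min_width=8, slack=4)

Answer: |take voice  |
|are milk    |
|purple young|
|cloud       |
|rainbow     |
|magnetic    |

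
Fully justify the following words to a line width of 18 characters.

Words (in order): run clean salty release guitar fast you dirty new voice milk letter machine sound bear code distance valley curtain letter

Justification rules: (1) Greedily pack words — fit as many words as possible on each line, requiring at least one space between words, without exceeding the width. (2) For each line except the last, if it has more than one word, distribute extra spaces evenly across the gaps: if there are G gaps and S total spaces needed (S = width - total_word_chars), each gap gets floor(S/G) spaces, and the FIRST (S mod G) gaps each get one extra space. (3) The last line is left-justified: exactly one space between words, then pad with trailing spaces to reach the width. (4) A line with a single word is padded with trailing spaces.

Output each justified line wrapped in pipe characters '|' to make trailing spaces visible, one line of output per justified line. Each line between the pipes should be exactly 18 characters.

Answer: |run   clean  salty|
|release     guitar|
|fast you dirty new|
|voice  milk letter|
|machine sound bear|
|code      distance|
|valley     curtain|
|letter            |

Derivation:
Line 1: ['run', 'clean', 'salty'] (min_width=15, slack=3)
Line 2: ['release', 'guitar'] (min_width=14, slack=4)
Line 3: ['fast', 'you', 'dirty', 'new'] (min_width=18, slack=0)
Line 4: ['voice', 'milk', 'letter'] (min_width=17, slack=1)
Line 5: ['machine', 'sound', 'bear'] (min_width=18, slack=0)
Line 6: ['code', 'distance'] (min_width=13, slack=5)
Line 7: ['valley', 'curtain'] (min_width=14, slack=4)
Line 8: ['letter'] (min_width=6, slack=12)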